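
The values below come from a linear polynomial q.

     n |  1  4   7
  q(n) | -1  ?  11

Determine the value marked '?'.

5

The 2 known points determine the degree-1 polynomial uniquely.
Write q(n) = an + b. Substituting each data point gives a linear system:
  a + b = -1
  7a + b = 11
Solving the system yields a = 2, b = -3.
So q(n) = 2n - 3.
Then q(4) = 5.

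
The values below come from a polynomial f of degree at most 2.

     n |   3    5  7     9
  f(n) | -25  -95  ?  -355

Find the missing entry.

The 3 known points determine the degree-2 polynomial uniquely.
Write f(n) = an^2 + bn + c. Substituting each data point gives a linear system:
  9a + 3b + c = -25
  25a + 5b + c = -95
  81a + 9b + c = -355
Solving the system yields a = -5, b = 5, c = 5.
So f(n) = -5n² + 5n + 5.
Then f(7) = -205.

-205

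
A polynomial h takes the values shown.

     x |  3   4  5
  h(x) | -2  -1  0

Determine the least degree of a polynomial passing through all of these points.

1

Forward differences of the values at x = 3, 4, 5:
  h  : -2  -1  0
  Δ  : 1  1
  Δ^2: 0
The first differences are constant (1) and nonzero, while all higher differences vanish, so the minimal degree is 1.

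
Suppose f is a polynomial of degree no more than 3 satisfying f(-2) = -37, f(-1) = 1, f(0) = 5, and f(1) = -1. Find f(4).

Write f(n) = an^3 + bn^2 + cn + d. Substituting each data point gives a linear system:
  -8a + 4b - 2c + d = -37
  -a + b - c + d = 1
  d = 5
  a + b + c + d = -1
Solving the system yields a = 4, b = -5, c = -5, d = 5.
So f(n) = 4n^3 - 5n^2 - 5n + 5.
Then f(4) = 161.

161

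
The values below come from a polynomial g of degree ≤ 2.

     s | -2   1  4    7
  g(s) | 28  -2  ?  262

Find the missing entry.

76

The 3 known points determine the degree-2 polynomial uniquely.
Write g(s) = as^2 + bs + c. Substituting each data point gives a linear system:
  4a - 2b + c = 28
  a + b + c = -2
  49a + 7b + c = 262
Solving the system yields a = 6, b = -4, c = -4.
So g(s) = 6s^2 - 4s - 4.
Then g(4) = 76.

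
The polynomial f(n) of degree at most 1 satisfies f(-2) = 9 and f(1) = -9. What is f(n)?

Write f(n) = an + b. Substituting each data point gives a linear system:
  -2a + b = 9
  a + b = -9
Solving the system yields a = -6, b = -3.
So f(n) = -6n - 3.
Check: f(1) = -9. ✓

f(n) = -6n - 3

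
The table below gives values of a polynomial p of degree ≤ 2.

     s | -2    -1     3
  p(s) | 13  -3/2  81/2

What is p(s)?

Write p(s) = as^2 + bs + c. Substituting each data point gives a linear system:
  4a - 2b + c = 13
  a - b + c = -3/2
  9a + 3b + c = 81/2
Solving the system yields a = 5, b = 1/2, c = -6.
So p(s) = 5s^2 + (1/2)s - 6.
Check: p(3) = 81/2. ✓

p(s) = 5s^2 + (1/2)s - 6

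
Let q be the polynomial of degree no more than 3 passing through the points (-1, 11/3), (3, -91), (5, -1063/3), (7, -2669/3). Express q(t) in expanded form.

Write q(t) = at^3 + bt^2 + ct + d. Substituting each data point gives a linear system:
  -a + b - c + d = 11/3
  27a + 9b + 3c + d = -91
  125a + 25b + 5c + d = -1063/3
  343a + 49b + 7c + d = -2669/3
Solving the system yields a = -2, b = -4, c = -5/3, d = 4.
So q(t) = -2t^3 - 4t^2 - (5/3)t + 4.
Check: q(5) = -1063/3. ✓

q(t) = -2t^3 - 4t^2 - (5/3)t + 4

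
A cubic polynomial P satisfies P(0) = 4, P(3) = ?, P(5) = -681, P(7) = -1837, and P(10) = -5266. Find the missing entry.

The 4 known points determine the degree-3 polynomial uniquely.
Write P(u) = au^3 + bu^2 + cu + d. Substituting each data point gives a linear system:
  d = 4
  125a + 25b + 5c + d = -681
  343a + 49b + 7c + d = -1837
  1000a + 100b + 10c + d = -5266
Solving the system yields a = -5, b = -3, c = 3, d = 4.
So P(u) = -5u³ - 3u² + 3u + 4.
Then P(3) = -149.

-149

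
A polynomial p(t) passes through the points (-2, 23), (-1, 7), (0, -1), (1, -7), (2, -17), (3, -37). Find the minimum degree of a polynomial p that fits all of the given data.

Forward differences of the values at t = -2, -1, 0, 1, 2, 3:
  p  : 23  7  -1  -7  -17  -37
  Δ  : -16  -8  -6  -10  -20
  Δ^2: 8  2  -4  -10
  Δ^3: -6  -6  -6
  Δ^4: 0  0
  Δ^5: 0
The third differences are constant (-6) and nonzero, while all higher differences vanish, so the minimal degree is 3.

3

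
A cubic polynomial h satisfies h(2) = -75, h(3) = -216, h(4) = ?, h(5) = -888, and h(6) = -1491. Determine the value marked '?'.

-475

The 4 known points determine the degree-3 polynomial uniquely.
Write h(u) = au^3 + bu^2 + cu + d. Substituting each data point gives a linear system:
  8a + 4b + 2c + d = -75
  27a + 9b + 3c + d = -216
  125a + 25b + 5c + d = -888
  216a + 36b + 6c + d = -1491
Solving the system yields a = -6, b = -5, c = -2, d = -3.
So h(u) = -6u³ - 5u² - 2u - 3.
Then h(4) = -475.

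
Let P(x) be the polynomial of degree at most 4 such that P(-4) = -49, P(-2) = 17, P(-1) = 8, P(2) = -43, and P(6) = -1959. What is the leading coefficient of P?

-1

Write P(x) = ax^4 + bx^3 + cx^2 + dx + e. Substituting each data point gives a linear system:
  256a - 64b + 16c - 4d + e = -49
  16a - 8b + 4c - 2d + e = 17
  a - b + c - d + e = 8
  16a + 8b + 4c + 2d + e = -43
  1296a + 216b + 36c + 6d + e = -1959
Solving the system yields a = -1, b = -3, c = 0, d = -3, e = 3.
So P(x) = -x^4 - 3x^3 - 3x + 3.
The leading coefficient is -1.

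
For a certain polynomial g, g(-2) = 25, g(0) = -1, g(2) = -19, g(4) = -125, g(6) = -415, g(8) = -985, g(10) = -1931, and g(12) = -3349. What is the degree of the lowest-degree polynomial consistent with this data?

Forward differences of the values at n = -2, 0, 2, 4, 6, 8, 10, 12:
  g  : 25  -1  -19  -125  -415  -985  -1931  -3349
  Δ  : -26  -18  -106  -290  -570  -946  -1418
  Δ^2: 8  -88  -184  -280  -376  -472
  Δ^3: -96  -96  -96  -96  -96
  Δ^4: 0  0  0  0
  Δ^5: 0  0  0
  Δ^6: 0  0
  Δ^7: 0
The third differences are constant (-96) and nonzero, while all higher differences vanish, so the minimal degree is 3.

3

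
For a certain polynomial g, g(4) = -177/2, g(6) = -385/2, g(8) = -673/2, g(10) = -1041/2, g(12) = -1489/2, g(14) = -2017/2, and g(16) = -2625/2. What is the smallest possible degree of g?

Forward differences of the values at t = 4, 6, 8, 10, 12, 14, 16:
  g  : -177/2  -385/2  -673/2  -1041/2  -1489/2  -2017/2  -2625/2
  Δ  : -104  -144  -184  -224  -264  -304
  Δ^2: -40  -40  -40  -40  -40
  Δ^3: 0  0  0  0
  Δ^4: 0  0  0
  Δ^5: 0  0
  Δ^6: 0
The second differences are constant (-40) and nonzero, while all higher differences vanish, so the minimal degree is 2.

2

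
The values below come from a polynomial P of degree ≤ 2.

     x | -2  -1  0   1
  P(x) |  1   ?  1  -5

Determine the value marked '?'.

The 3 known points determine the degree-2 polynomial uniquely.
Write P(x) = ax^2 + bx + c. Substituting each data point gives a linear system:
  4a - 2b + c = 1
  c = 1
  a + b + c = -5
Solving the system yields a = -2, b = -4, c = 1.
So P(x) = -2x² - 4x + 1.
Then P(-1) = 3.

3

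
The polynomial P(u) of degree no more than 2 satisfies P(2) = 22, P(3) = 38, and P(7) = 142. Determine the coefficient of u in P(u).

Write P(u) = au^2 + bu + c. Substituting each data point gives a linear system:
  4a + 2b + c = 22
  9a + 3b + c = 38
  49a + 7b + c = 142
Solving the system yields a = 2, b = 6, c = 2.
So P(u) = 2u^2 + 6u + 2.
The coefficient of u is 6.

6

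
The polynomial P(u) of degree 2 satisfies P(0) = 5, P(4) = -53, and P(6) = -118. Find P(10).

-320

Using the Lagrange interpolation formula with nodes 0, 4, 6:
  L_0(u) = (u - 4)(u - 6) / 24
  L_1(u) = u(u - 6) / -8
  L_2(u) = u(u - 4) / 12
Then P(u) = 5·L_0(u) - 53·L_1(u) - 118·L_2(u).
Expanding and collecting terms gives P(u) = -3u^2 - (5/2)u + 5.
Evaluating at u = 10: P(10) = -320.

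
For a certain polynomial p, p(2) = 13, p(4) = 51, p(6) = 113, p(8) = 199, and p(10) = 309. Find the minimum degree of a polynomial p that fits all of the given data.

Forward differences of the values at t = 2, 4, 6, 8, 10:
  p  : 13  51  113  199  309
  Δ  : 38  62  86  110
  Δ^2: 24  24  24
  Δ^3: 0  0
  Δ^4: 0
The second differences are constant (24) and nonzero, while all higher differences vanish, so the minimal degree is 2.

2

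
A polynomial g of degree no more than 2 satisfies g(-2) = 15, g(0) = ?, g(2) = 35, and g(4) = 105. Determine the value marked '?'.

The 3 known points determine the degree-2 polynomial uniquely.
Write g(x) = ax^2 + bx + c. Substituting each data point gives a linear system:
  4a - 2b + c = 15
  4a + 2b + c = 35
  16a + 4b + c = 105
Solving the system yields a = 5, b = 5, c = 5.
So g(x) = 5x^2 + 5x + 5.
Then g(0) = 5.

5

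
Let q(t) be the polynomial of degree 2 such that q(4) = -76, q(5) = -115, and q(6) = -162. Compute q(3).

-45

Using the Lagrange interpolation formula with nodes 4, 5, 6:
  L_0(t) = (t - 5)(t - 6) / 2
  L_1(t) = (t - 4)(t - 6) / -1
  L_2(t) = (t - 4)(t - 5) / 2
Then q(t) = -76·L_0(t) - 115·L_1(t) - 162·L_2(t).
Expanding and collecting terms gives q(t) = -4t^2 - 3t.
Evaluating at t = 3: q(3) = -45.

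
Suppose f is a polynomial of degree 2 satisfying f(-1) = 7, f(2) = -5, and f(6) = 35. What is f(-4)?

55

Write f(t) = at^2 + bt + c. Substituting each data point gives a linear system:
  a - b + c = 7
  4a + 2b + c = -5
  36a + 6b + c = 35
Solving the system yields a = 2, b = -6, c = -1.
So f(t) = 2t² - 6t - 1.
Then f(-4) = 55.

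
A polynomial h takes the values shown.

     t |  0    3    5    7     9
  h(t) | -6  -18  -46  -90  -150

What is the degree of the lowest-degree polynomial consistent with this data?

Divided differences on the nodes 0, 3, 5, 7, 9:
  order 0: -6  -18  -46  -90  -150
  order 1: -4  -14  -22  -30
  order 2: -2  -2  -2
  order 3: 0  0
  order 4: 0
The order-2 divided differences are all -2 (nonzero) and every higher order vanishes, so the data lies on a polynomial of degree exactly 2.

2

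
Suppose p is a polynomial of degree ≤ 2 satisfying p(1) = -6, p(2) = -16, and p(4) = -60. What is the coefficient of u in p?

Write p(u) = au^2 + bu + c. Substituting each data point gives a linear system:
  a + b + c = -6
  4a + 2b + c = -16
  16a + 4b + c = -60
Solving the system yields a = -4, b = 2, c = -4.
So p(u) = -4u^2 + 2u - 4.
The coefficient of u is 2.

2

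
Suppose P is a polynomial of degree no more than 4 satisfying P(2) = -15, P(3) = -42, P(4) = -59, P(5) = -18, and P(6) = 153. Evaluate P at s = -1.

6

Forward differences of the values at s = 2, 3, 4, 5, 6:
  P  : -15  -42  -59  -18  153
  Δ  : -27  -17  41  171
  Δ^2: 10  58  130
  Δ^3: 48  72
  Δ^4: 24
The fourth differences are constant, confirming degree 4.
Interpolating (Newton forward form) and evaluating at s = -1 gives P(-1) = 6.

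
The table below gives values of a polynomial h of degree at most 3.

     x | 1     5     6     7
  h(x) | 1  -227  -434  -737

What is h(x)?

Write h(x) = ax^3 + bx^2 + cx + d. Substituting each data point gives a linear system:
  a + b + c + d = 1
  125a + 25b + 5c + d = -227
  216a + 36b + 6c + d = -434
  343a + 49b + 7c + d = -737
Solving the system yields a = -3, b = 6, c = 0, d = -2.
So h(x) = -3x^3 + 6x^2 - 2.
Check: h(7) = -737. ✓

h(x) = -3x^3 + 6x^2 - 2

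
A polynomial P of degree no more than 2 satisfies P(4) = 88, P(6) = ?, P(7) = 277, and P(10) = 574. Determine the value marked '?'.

202

The 3 known points determine the degree-2 polynomial uniquely.
Write P(u) = au^2 + bu + c. Substituting each data point gives a linear system:
  16a + 4b + c = 88
  49a + 7b + c = 277
  100a + 10b + c = 574
Solving the system yields a = 6, b = -3, c = 4.
So P(u) = 6u^2 - 3u + 4.
Then P(6) = 202.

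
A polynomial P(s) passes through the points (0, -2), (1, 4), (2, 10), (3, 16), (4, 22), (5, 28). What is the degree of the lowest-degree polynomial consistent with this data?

Forward differences of the values at s = 0, 1, 2, 3, 4, 5:
  P  : -2  4  10  16  22  28
  Δ  : 6  6  6  6  6
  Δ^2: 0  0  0  0
  Δ^3: 0  0  0
  Δ^4: 0  0
  Δ^5: 0
The first differences are constant (6) and nonzero, while all higher differences vanish, so the minimal degree is 1.

1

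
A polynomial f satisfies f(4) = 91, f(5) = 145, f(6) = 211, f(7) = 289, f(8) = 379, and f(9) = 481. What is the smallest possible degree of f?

Forward differences of the values at n = 4, 5, 6, 7, 8, 9:
  f  : 91  145  211  289  379  481
  Δ  : 54  66  78  90  102
  Δ^2: 12  12  12  12
  Δ^3: 0  0  0
  Δ^4: 0  0
  Δ^5: 0
The second differences are constant (12) and nonzero, while all higher differences vanish, so the minimal degree is 2.

2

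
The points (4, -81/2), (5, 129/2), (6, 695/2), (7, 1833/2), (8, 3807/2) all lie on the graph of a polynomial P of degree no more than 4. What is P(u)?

Write P(u) = au^4 + bu^3 + cu^2 + du + e. Substituting each data point gives a linear system:
  256a + 64b + 16c + 4d + e = -81/2
  625a + 125b + 25c + 5d + e = 129/2
  1296a + 216b + 36c + 6d + e = 695/2
  2401a + 343b + 49c + 7d + e = 1833/2
  4096a + 512b + 64c + 8d + e = 3807/2
Solving the system yields a = 1, b = -4, c = -2, d = -2, e = -1/2.
So P(u) = u^4 - 4u^3 - 2u^2 - 2u - 1/2.
Check: P(6) = 695/2. ✓

P(u) = u^4 - 4u^3 - 2u^2 - 2u - 1/2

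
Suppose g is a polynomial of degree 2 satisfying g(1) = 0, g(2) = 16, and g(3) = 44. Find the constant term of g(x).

Write g(x) = ax^2 + bx + c. Substituting each data point gives a linear system:
  a + b + c = 0
  4a + 2b + c = 16
  9a + 3b + c = 44
Solving the system yields a = 6, b = -2, c = -4.
So g(x) = 6x^2 - 2x - 4.
The constant term is -4.

-4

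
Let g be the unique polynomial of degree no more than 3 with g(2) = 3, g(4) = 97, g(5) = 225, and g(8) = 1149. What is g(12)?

Using the Lagrange interpolation formula with nodes 2, 4, 5, 8:
  L_0(u) = (u - 4)(u - 5)(u - 8) / -36
  L_1(u) = (u - 2)(u - 5)(u - 8) / 8
  L_2(u) = (u - 2)(u - 4)(u - 8) / -9
  L_3(u) = (u - 2)(u - 4)(u - 5) / 72
Then g(u) = 3·L_0(u) + 97·L_1(u) + 225·L_2(u) + 1149·L_3(u).
Expanding and collecting terms gives g(u) = 3u^3 - 6u^2 - u + 5.
Evaluating at u = 12: g(12) = 4313.

4313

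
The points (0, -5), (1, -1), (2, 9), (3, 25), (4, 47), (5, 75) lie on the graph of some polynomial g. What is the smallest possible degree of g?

Forward differences of the values at n = 0, 1, 2, 3, 4, 5:
  g  : -5  -1  9  25  47  75
  Δ  : 4  10  16  22  28
  Δ^2: 6  6  6  6
  Δ^3: 0  0  0
  Δ^4: 0  0
  Δ^5: 0
The second differences are constant (6) and nonzero, while all higher differences vanish, so the minimal degree is 2.

2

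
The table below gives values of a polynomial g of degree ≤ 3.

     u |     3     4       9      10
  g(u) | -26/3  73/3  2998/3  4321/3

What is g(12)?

7993/3

Write g(u) = au^3 + bu^2 + cu + d. Substituting each data point gives a linear system:
  27a + 9b + 3c + d = -26/3
  64a + 16b + 4c + d = 73/3
  729a + 81b + 9c + d = 2998/3
  1000a + 100b + 10c + d = 4321/3
Solving the system yields a = 2, b = -5, c = -6, d = 1/3.
So g(u) = 2u^3 - 5u^2 - 6u + 1/3.
Then g(12) = 7993/3.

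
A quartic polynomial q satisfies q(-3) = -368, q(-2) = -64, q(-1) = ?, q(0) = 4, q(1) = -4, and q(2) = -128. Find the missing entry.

-2

The 5 known points determine the degree-4 polynomial uniquely.
Write q(s) = as^4 + bs^3 + cs^2 + ds + e. Substituting each data point gives a linear system:
  81a - 27b + 9c - 3d + e = -368
  16a - 8b + 4c - 2d + e = -64
  e = 4
  a + b + c + d + e = -4
  16a + 8b + 4c + 2d + e = -128
Solving the system yields a = -6, b = -5, c = -1, d = 4, e = 4.
So q(s) = -6s^4 - 5s^3 - s^2 + 4s + 4.
Then q(-1) = -2.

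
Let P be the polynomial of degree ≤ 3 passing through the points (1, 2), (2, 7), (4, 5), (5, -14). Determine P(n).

P(n) = -n^3 + 5n^2 - 3n + 1

Write P(n) = an^3 + bn^2 + cn + d. Substituting each data point gives a linear system:
  a + b + c + d = 2
  8a + 4b + 2c + d = 7
  64a + 16b + 4c + d = 5
  125a + 25b + 5c + d = -14
Solving the system yields a = -1, b = 5, c = -3, d = 1.
So P(n) = -n^3 + 5n^2 - 3n + 1.
Check: P(5) = -14. ✓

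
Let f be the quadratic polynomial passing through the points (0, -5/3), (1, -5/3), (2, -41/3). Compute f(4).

Write f(x) = ax^2 + bx + c. Substituting each data point gives a linear system:
  c = -5/3
  a + b + c = -5/3
  4a + 2b + c = -41/3
Solving the system yields a = -6, b = 6, c = -5/3.
So f(x) = -6x^2 + 6x - 5/3.
Then f(4) = -221/3.

-221/3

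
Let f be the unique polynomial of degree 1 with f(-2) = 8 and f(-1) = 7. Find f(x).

f(x) = -x + 6

Write f(x) = ax + b. Substituting each data point gives a linear system:
  -2a + b = 8
  -a + b = 7
Solving the system yields a = -1, b = 6.
So f(x) = -x + 6.
Check: f(-1) = 7. ✓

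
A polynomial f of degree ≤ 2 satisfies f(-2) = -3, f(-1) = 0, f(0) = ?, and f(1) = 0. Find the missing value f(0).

1

The 3 known points determine the degree-2 polynomial uniquely.
Write f(s) = as^2 + bs + c. Substituting each data point gives a linear system:
  4a - 2b + c = -3
  a - b + c = 0
  a + b + c = 0
Solving the system yields a = -1, b = 0, c = 1.
So f(s) = -s^2 + 1.
Then f(0) = 1.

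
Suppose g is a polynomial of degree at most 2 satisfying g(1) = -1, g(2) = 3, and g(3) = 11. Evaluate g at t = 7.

Forward differences of the values at t = 1, 2, 3:
  g  : -1  3  11
  Δ  : 4  8
  Δ^2: 4
The second differences are constant, confirming degree 2.
Interpolating (Newton forward form) and evaluating at t = 7 gives g(7) = 83.

83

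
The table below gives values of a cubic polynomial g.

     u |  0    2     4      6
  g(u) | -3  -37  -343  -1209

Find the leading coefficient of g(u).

-6

Write g(u) = au^3 + bu^2 + cu + d. Substituting each data point gives a linear system:
  d = -3
  8a + 4b + 2c + d = -37
  64a + 16b + 4c + d = -343
  216a + 36b + 6c + d = -1209
Solving the system yields a = -6, b = 2, c = 3, d = -3.
So g(u) = -6u^3 + 2u^2 + 3u - 3.
The leading coefficient is -6.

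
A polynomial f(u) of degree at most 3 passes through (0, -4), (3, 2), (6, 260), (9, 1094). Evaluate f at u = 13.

Write f(u) = au^3 + bu^2 + cu + d. Substituting each data point gives a linear system:
  d = -4
  27a + 9b + 3c + d = 2
  216a + 36b + 6c + d = 260
  729a + 81b + 9c + d = 1094
Solving the system yields a = 2, b = -4, c = -4, d = -4.
So f(u) = 2u³ - 4u² - 4u - 4.
Then f(13) = 3662.

3662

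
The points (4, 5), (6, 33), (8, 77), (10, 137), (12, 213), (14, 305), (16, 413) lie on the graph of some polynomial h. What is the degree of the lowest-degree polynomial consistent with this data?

2

Forward differences of the values at x = 4, 6, 8, 10, 12, 14, 16:
  h  : 5  33  77  137  213  305  413
  Δ  : 28  44  60  76  92  108
  Δ^2: 16  16  16  16  16
  Δ^3: 0  0  0  0
  Δ^4: 0  0  0
  Δ^5: 0  0
  Δ^6: 0
The second differences are constant (16) and nonzero, while all higher differences vanish, so the minimal degree is 2.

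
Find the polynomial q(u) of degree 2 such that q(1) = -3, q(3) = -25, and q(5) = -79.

Write q(u) = au^2 + bu + c. Substituting each data point gives a linear system:
  a + b + c = -3
  9a + 3b + c = -25
  25a + 5b + c = -79
Solving the system yields a = -4, b = 5, c = -4.
So q(u) = -4u^2 + 5u - 4.
Check: q(5) = -79. ✓

q(u) = -4u^2 + 5u - 4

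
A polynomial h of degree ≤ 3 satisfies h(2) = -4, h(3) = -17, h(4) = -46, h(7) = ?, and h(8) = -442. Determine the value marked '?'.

-289

The 4 known points determine the degree-3 polynomial uniquely.
Write h(u) = au^3 + bu^2 + cu + d. Substituting each data point gives a linear system:
  8a + 4b + 2c + d = -4
  27a + 9b + 3c + d = -17
  64a + 16b + 4c + d = -46
  512a + 64b + 8c + d = -442
Solving the system yields a = -1, b = 1, c = 1, d = -2.
So h(u) = -u^3 + u^2 + u - 2.
Then h(7) = -289.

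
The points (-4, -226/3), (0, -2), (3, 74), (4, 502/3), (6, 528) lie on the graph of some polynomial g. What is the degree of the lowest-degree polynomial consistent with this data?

Divided differences on the nodes -4, 0, 3, 4, 6:
  order 0: -226/3  -2  74  502/3  528
  order 1: 55/3  76/3  280/3  541/3
  order 2: 1  17  29
  order 3: 2  2
  order 4: 0
The order-3 divided differences are all 2 (nonzero) and every higher order vanishes, so the data lies on a polynomial of degree exactly 3.

3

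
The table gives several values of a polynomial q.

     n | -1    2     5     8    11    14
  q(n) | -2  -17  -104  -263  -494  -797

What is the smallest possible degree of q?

Forward differences of the values at n = -1, 2, 5, 8, 11, 14:
  q  : -2  -17  -104  -263  -494  -797
  Δ  : -15  -87  -159  -231  -303
  Δ^2: -72  -72  -72  -72
  Δ^3: 0  0  0
  Δ^4: 0  0
  Δ^5: 0
The second differences are constant (-72) and nonzero, while all higher differences vanish, so the minimal degree is 2.

2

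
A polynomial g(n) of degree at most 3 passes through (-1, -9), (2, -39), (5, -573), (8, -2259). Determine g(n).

g(n) = -4n^3 - 4n^2 + 6n - 3

Write g(n) = an^3 + bn^2 + cn + d. Substituting each data point gives a linear system:
  -a + b - c + d = -9
  8a + 4b + 2c + d = -39
  125a + 25b + 5c + d = -573
  512a + 64b + 8c + d = -2259
Solving the system yields a = -4, b = -4, c = 6, d = -3.
So g(n) = -4n^3 - 4n^2 + 6n - 3.
Check: g(-1) = -9. ✓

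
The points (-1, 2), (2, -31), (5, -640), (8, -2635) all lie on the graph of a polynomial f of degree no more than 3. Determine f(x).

f(x) = -5x^3 - 2x^2 + 6x + 5

Write f(x) = ax^3 + bx^2 + cx + d. Substituting each data point gives a linear system:
  -a + b - c + d = 2
  8a + 4b + 2c + d = -31
  125a + 25b + 5c + d = -640
  512a + 64b + 8c + d = -2635
Solving the system yields a = -5, b = -2, c = 6, d = 5.
So f(x) = -5x^3 - 2x^2 + 6x + 5.
Check: f(8) = -2635. ✓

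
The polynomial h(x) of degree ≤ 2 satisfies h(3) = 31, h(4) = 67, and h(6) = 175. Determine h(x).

Write h(x) = ax^2 + bx + c. Substituting each data point gives a linear system:
  9a + 3b + c = 31
  16a + 4b + c = 67
  36a + 6b + c = 175
Solving the system yields a = 6, b = -6, c = -5.
So h(x) = 6x^2 - 6x - 5.
Check: h(6) = 175. ✓

h(x) = 6x^2 - 6x - 5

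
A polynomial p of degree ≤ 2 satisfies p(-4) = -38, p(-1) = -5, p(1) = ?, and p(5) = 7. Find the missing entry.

7

The 3 known points determine the degree-2 polynomial uniquely.
Write p(t) = at^2 + bt + c. Substituting each data point gives a linear system:
  16a - 4b + c = -38
  a - b + c = -5
  25a + 5b + c = 7
Solving the system yields a = -1, b = 6, c = 2.
So p(t) = -t^2 + 6t + 2.
Then p(1) = 7.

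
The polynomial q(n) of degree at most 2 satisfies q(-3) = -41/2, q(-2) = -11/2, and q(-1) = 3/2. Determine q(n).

Write q(n) = an^2 + bn + c. Substituting each data point gives a linear system:
  9a - 3b + c = -41/2
  4a - 2b + c = -11/2
  a - b + c = 3/2
Solving the system yields a = -4, b = -5, c = 1/2.
So q(n) = -4n^2 - 5n + 1/2.
Check: q(-1) = 3/2. ✓

q(n) = -4n^2 - 5n + 1/2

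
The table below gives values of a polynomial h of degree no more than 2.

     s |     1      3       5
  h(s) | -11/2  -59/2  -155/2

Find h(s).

Using the Lagrange interpolation formula with nodes 1, 3, 5:
  L_0(s) = (s - 3)(s - 5) / 8
  L_1(s) = (s - 1)(s - 5) / -4
  L_2(s) = (s - 1)(s - 3) / 8
Then h(s) = -11/2·L_0(s) - 59/2·L_1(s) - 155/2·L_2(s).
Expanding and collecting terms gives h(s) = -3s^2 - 5/2.
Check: h(1) = -11/2. ✓

h(s) = -3s^2 - 5/2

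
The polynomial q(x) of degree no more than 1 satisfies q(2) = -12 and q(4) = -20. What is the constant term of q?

Write q(x) = ax + b. Substituting each data point gives a linear system:
  2a + b = -12
  4a + b = -20
Solving the system yields a = -4, b = -4.
So q(x) = -4x - 4.
The constant term is -4.

-4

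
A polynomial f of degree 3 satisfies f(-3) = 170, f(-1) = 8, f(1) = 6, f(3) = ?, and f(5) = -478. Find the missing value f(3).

-76

On equispaced nodes a degree-3 polynomial has vanishing fourth forward difference, so
  f(-3) - 4·f(-1) + 6·f(1) - 4·f(3) + f(5) = 0.
Substituting the known values and solving for f(3):
  -4·f(3) = 304
  f(3) = -76.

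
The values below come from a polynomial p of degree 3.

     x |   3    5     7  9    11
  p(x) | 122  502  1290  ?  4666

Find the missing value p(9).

2630

The 4 known points determine the degree-3 polynomial uniquely.
Write p(x) = ax^3 + bx^2 + cx + d. Substituting each data point gives a linear system:
  27a + 9b + 3c + d = 122
  125a + 25b + 5c + d = 502
  343a + 49b + 7c + d = 1290
  1331a + 121b + 11c + d = 4666
Solving the system yields a = 3, b = 6, c = -5, d = 2.
So p(x) = 3x³ + 6x² - 5x + 2.
Then p(9) = 2630.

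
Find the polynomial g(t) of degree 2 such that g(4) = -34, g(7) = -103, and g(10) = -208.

Write g(t) = at^2 + bt + c. Substituting each data point gives a linear system:
  16a + 4b + c = -34
  49a + 7b + c = -103
  100a + 10b + c = -208
Solving the system yields a = -2, b = -1, c = 2.
So g(t) = -2t² - t + 2.
Check: g(7) = -103. ✓

g(t) = -2t^2 - t + 2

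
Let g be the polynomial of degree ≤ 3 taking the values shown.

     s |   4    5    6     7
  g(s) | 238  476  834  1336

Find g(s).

Write g(s) = as^3 + bs^2 + cs + d. Substituting each data point gives a linear system:
  64a + 16b + 4c + d = 238
  125a + 25b + 5c + d = 476
  216a + 36b + 6c + d = 834
  343a + 49b + 7c + d = 1336
Solving the system yields a = 4, b = 0, c = -6, d = 6.
So g(s) = 4s^3 - 6s + 6.
Check: g(4) = 238. ✓

g(s) = 4s^3 - 6s + 6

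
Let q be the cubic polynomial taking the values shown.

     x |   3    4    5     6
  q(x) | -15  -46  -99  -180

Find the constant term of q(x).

Write q(x) = ax^3 + bx^2 + cx + d. Substituting each data point gives a linear system:
  27a + 9b + 3c + d = -15
  64a + 16b + 4c + d = -46
  125a + 25b + 5c + d = -99
  216a + 36b + 6c + d = -180
Solving the system yields a = -1, b = 1, c = -1, d = 6.
So q(x) = -x³ + x² - x + 6.
The constant term is 6.

6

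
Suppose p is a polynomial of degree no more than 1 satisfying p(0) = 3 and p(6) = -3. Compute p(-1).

4

Write p(n) = an + b. Substituting each data point gives a linear system:
  b = 3
  6a + b = -3
Solving the system yields a = -1, b = 3.
So p(n) = -n + 3.
Then p(-1) = 4.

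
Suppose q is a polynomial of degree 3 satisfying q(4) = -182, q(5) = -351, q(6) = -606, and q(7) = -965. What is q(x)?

q(x) = -3x^3 + 2x^2 - 4x - 6

Using the Lagrange interpolation formula with nodes 4, 5, 6, 7:
  L_0(x) = (x - 5)(x - 6)(x - 7) / -6
  L_1(x) = (x - 4)(x - 6)(x - 7) / 2
  L_2(x) = (x - 4)(x - 5)(x - 7) / -2
  L_3(x) = (x - 4)(x - 5)(x - 6) / 6
Then q(x) = -182·L_0(x) - 351·L_1(x) - 606·L_2(x) - 965·L_3(x).
Expanding and collecting terms gives q(x) = -3x^3 + 2x^2 - 4x - 6.
Check: q(6) = -606. ✓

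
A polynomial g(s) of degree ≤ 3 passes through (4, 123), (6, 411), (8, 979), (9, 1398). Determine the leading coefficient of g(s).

2

Write g(s) = as^3 + bs^2 + cs + d. Substituting each data point gives a linear system:
  64a + 16b + 4c + d = 123
  216a + 36b + 6c + d = 411
  512a + 64b + 8c + d = 979
  729a + 81b + 9c + d = 1398
Solving the system yields a = 2, b = -1, c = 2, d = 3.
So g(s) = 2s^3 - s^2 + 2s + 3.
The leading coefficient is 2.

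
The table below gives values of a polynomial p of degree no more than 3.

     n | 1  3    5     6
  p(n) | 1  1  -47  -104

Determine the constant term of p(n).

-2

Write p(n) = an^3 + bn^2 + cn + d. Substituting each data point gives a linear system:
  a + b + c + d = 1
  27a + 9b + 3c + d = 1
  125a + 25b + 5c + d = -47
  216a + 36b + 6c + d = -104
Solving the system yields a = -1, b = 3, c = 1, d = -2.
So p(n) = -n^3 + 3n^2 + n - 2.
The constant term is -2.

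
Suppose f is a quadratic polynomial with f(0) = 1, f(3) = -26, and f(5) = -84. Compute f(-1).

Write f(t) = at^2 + bt + c. Substituting each data point gives a linear system:
  c = 1
  9a + 3b + c = -26
  25a + 5b + c = -84
Solving the system yields a = -4, b = 3, c = 1.
So f(t) = -4t^2 + 3t + 1.
Then f(-1) = -6.

-6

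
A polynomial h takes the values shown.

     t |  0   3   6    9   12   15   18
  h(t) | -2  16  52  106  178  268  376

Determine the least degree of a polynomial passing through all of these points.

Forward differences of the values at t = 0, 3, 6, 9, 12, 15, 18:
  h  : -2  16  52  106  178  268  376
  Δ  : 18  36  54  72  90  108
  Δ^2: 18  18  18  18  18
  Δ^3: 0  0  0  0
  Δ^4: 0  0  0
  Δ^5: 0  0
  Δ^6: 0
The second differences are constant (18) and nonzero, while all higher differences vanish, so the minimal degree is 2.

2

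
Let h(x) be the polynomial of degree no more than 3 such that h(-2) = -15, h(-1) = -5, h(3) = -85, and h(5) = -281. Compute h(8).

Write h(x) = ax^3 + bx^2 + cx + d. Substituting each data point gives a linear system:
  -8a + 4b - 2c + d = -15
  -a + b - c + d = -5
  27a + 9b + 3c + d = -85
  125a + 25b + 5c + d = -281
Solving the system yields a = -1, b = -6, c = -1, d = -1.
So h(x) = -x^3 - 6x^2 - x - 1.
Then h(8) = -905.

-905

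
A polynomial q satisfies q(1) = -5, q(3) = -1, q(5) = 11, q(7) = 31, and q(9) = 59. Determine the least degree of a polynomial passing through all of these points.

Forward differences of the values at t = 1, 3, 5, 7, 9:
  q  : -5  -1  11  31  59
  Δ  : 4  12  20  28
  Δ^2: 8  8  8
  Δ^3: 0  0
  Δ^4: 0
The second differences are constant (8) and nonzero, while all higher differences vanish, so the minimal degree is 2.

2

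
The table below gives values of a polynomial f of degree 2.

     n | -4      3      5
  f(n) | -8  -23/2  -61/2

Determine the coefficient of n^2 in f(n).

-1

Write f(n) = an^2 + bn + c. Substituting each data point gives a linear system:
  16a - 4b + c = -8
  9a + 3b + c = -23/2
  25a + 5b + c = -61/2
Solving the system yields a = -1, b = -3/2, c = 2.
So f(n) = -n^2 - (3/2)n + 2.
The leading coefficient is -1.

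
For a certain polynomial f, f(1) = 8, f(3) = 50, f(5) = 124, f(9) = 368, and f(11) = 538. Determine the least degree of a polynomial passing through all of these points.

Divided differences on the nodes 1, 3, 5, 9, 11:
  order 0: 8  50  124  368  538
  order 1: 21  37  61  85
  order 2: 4  4  4
  order 3: 0  0
  order 4: 0
The order-2 divided differences are all 4 (nonzero) and every higher order vanishes, so the data lies on a polynomial of degree exactly 2.

2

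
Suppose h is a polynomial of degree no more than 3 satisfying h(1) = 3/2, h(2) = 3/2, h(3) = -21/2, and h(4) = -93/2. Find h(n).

Using the Lagrange interpolation formula with nodes 1, 2, 3, 4:
  L_0(n) = (n - 2)(n - 3)(n - 4) / -6
  L_1(n) = (n - 1)(n - 3)(n - 4) / 2
  L_2(n) = (n - 1)(n - 2)(n - 4) / -2
  L_3(n) = (n - 1)(n - 2)(n - 3) / 6
Then h(n) = 3/2·L_0(n) + 3/2·L_1(n) - 21/2·L_2(n) - 93/2·L_3(n).
Expanding and collecting terms gives h(n) = -2n^3 + 6n^2 - 4n + 3/2.
Check: h(4) = -93/2. ✓

h(n) = -2n^3 + 6n^2 - 4n + 3/2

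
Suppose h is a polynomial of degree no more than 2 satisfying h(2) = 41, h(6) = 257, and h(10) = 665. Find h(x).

h(x) = 6x^2 + 6x + 5

Write h(x) = ax^2 + bx + c. Substituting each data point gives a linear system:
  4a + 2b + c = 41
  36a + 6b + c = 257
  100a + 10b + c = 665
Solving the system yields a = 6, b = 6, c = 5.
So h(x) = 6x^2 + 6x + 5.
Check: h(6) = 257. ✓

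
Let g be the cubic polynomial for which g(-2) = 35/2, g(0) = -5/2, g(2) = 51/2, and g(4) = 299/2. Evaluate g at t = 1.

5/2

Write g(t) = at^3 + bt^2 + ct + d. Substituting each data point gives a linear system:
  -8a + 4b - 2c + d = 35/2
  d = -5/2
  8a + 4b + 2c + d = 51/2
  64a + 16b + 4c + d = 299/2
Solving the system yields a = 1, b = 6, c = -2, d = -5/2.
So g(t) = t^3 + 6t^2 - 2t - 5/2.
Then g(1) = 5/2.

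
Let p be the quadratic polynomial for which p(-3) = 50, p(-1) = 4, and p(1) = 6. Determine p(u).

Write p(u) = au^2 + bu + c. Substituting each data point gives a linear system:
  9a - 3b + c = 50
  a - b + c = 4
  a + b + c = 6
Solving the system yields a = 6, b = 1, c = -1.
So p(u) = 6u^2 + u - 1.
Check: p(-1) = 4. ✓

p(u) = 6u^2 + u - 1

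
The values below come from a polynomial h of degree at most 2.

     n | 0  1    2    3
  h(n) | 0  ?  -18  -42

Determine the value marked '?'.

The 3 known points determine the degree-2 polynomial uniquely.
Write h(n) = an^2 + bn + c. Substituting each data point gives a linear system:
  c = 0
  4a + 2b + c = -18
  9a + 3b + c = -42
Solving the system yields a = -5, b = 1, c = 0.
So h(n) = -5n^2 + n.
Then h(1) = -4.

-4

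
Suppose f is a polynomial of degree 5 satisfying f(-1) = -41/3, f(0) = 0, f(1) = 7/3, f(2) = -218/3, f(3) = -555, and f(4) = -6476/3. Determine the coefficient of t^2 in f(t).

1/3

Write f(t) = at^5 + bt^4 + ct^3 + dt^2 + et + k. Substituting each data point gives a linear system:
  -a + b - c + d - e + k = -41/3
  k = 0
  a + b + c + d + e + k = 7/3
  32a + 16b + 8c + 4d + 2e + k = -218/3
  243a + 81b + 27c + 9d + 3e + k = -555
  1024a + 256b + 64c + 16d + 4e + k = -6476/3
Solving the system yields a = -1, b = -6, c = 6, d = 1/3, e = 3, k = 0.
So f(t) = -t^5 - 6t^4 + 6t^3 + (1/3)t^2 + 3t.
The coefficient of t^2 is 1/3.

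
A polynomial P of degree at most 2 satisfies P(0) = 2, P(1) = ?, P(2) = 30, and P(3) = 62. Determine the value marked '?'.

On equispaced nodes a degree-2 polynomial has vanishing third forward difference, so
  - P(0) + 3·P(1) - 3·P(2) + P(3) = 0.
Substituting the known values and solving for P(1):
  3·P(1) = 30
  P(1) = 10.

10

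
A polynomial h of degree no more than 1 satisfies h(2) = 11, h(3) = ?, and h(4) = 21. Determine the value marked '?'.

16

On equispaced nodes a degree-1 polynomial has vanishing second forward difference, so
  h(2) - 2·h(3) + h(4) = 0.
Substituting the known values and solving for h(3):
  -2·h(3) = -32
  h(3) = 16.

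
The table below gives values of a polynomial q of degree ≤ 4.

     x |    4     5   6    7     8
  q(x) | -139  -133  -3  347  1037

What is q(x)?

q(x) = x^4 - 6x^3 + x^2 - 6x - 3

Using the Lagrange interpolation formula with nodes 4, 5, 6, 7, 8:
  L_0(x) = (x - 5)(x - 6)(x - 7)(x - 8) / 24
  L_1(x) = (x - 4)(x - 6)(x - 7)(x - 8) / -6
  L_2(x) = (x - 4)(x - 5)(x - 7)(x - 8) / 4
  L_3(x) = (x - 4)(x - 5)(x - 6)(x - 8) / -6
  L_4(x) = (x - 4)(x - 5)(x - 6)(x - 7) / 24
Then q(x) = -139·L_0(x) - 133·L_1(x) - 3·L_2(x) + 347·L_3(x) + 1037·L_4(x).
Expanding and collecting terms gives q(x) = x⁴ - 6x³ + x² - 6x - 3.
Check: q(4) = -139. ✓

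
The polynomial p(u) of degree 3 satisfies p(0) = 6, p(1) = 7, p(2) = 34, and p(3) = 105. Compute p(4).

238

Forward differences of the values at u = 0, 1, 2, 3:
  p  : 6  7  34  105
  Δ  : 1  27  71
  Δ^2: 26  44
  Δ^3: 18
The third differences are constant, confirming degree 3.
Interpolating (Newton forward form) and evaluating at u = 4 gives p(4) = 238.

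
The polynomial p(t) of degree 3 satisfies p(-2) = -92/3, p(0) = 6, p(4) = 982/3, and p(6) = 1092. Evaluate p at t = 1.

Write p(t) = at^3 + bt^2 + ct + d. Substituting each data point gives a linear system:
  -8a + 4b - 2c + d = -92/3
  d = 6
  64a + 16b + 4c + d = 982/3
  216a + 36b + 6c + d = 1092
Solving the system yields a = 5, b = 1/3, c = -1, d = 6.
So p(t) = 5t^3 + (1/3)t^2 - t + 6.
Then p(1) = 31/3.

31/3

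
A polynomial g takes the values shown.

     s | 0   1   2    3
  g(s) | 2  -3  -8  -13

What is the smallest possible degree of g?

1

Forward differences of the values at s = 0, 1, 2, 3:
  g  : 2  -3  -8  -13
  Δ  : -5  -5  -5
  Δ^2: 0  0
  Δ^3: 0
The first differences are constant (-5) and nonzero, while all higher differences vanish, so the minimal degree is 1.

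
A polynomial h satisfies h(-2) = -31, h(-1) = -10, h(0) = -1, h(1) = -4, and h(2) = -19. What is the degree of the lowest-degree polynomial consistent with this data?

Forward differences of the values at u = -2, -1, 0, 1, 2:
  h  : -31  -10  -1  -4  -19
  Δ  : 21  9  -3  -15
  Δ^2: -12  -12  -12
  Δ^3: 0  0
  Δ^4: 0
The second differences are constant (-12) and nonzero, while all higher differences vanish, so the minimal degree is 2.

2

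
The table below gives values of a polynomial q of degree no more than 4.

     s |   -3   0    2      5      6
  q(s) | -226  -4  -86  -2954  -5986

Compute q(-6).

Write q(s) = as^4 + bs^3 + cs^2 + ds + e. Substituting each data point gives a linear system:
  81a - 27b + 9c - 3d + e = -226
  e = -4
  16a + 8b + 4c + 2d + e = -86
  625a + 125b + 25c + 5d + e = -2954
  1296a + 216b + 36c + 6d + e = -5986
Solving the system yields a = -4, b = -4, c = 1, d = 5, e = -4.
So q(s) = -4s^4 - 4s^3 + s^2 + 5s - 4.
Then q(-6) = -4318.

-4318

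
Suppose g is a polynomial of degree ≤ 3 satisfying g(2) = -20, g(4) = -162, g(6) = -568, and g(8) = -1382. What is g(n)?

Using the Lagrange interpolation formula with nodes 2, 4, 6, 8:
  L_0(n) = (n - 4)(n - 6)(n - 8) / -48
  L_1(n) = (n - 2)(n - 6)(n - 8) / 16
  L_2(n) = (n - 2)(n - 4)(n - 8) / -16
  L_3(n) = (n - 2)(n - 4)(n - 6) / 48
Then g(n) = -20·L_0(n) - 162·L_1(n) - 568·L_2(n) - 1382·L_3(n).
Expanding and collecting terms gives g(n) = -3n³ + 3n² - 5n + 2.
Check: g(4) = -162. ✓

g(n) = -3n^3 + 3n^2 - 5n + 2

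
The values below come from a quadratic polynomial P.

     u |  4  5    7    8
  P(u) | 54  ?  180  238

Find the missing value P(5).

The 3 known points determine the degree-2 polynomial uniquely.
Write P(u) = au^2 + bu + c. Substituting each data point gives a linear system:
  16a + 4b + c = 54
  49a + 7b + c = 180
  64a + 8b + c = 238
Solving the system yields a = 4, b = -2, c = -2.
So P(u) = 4u^2 - 2u - 2.
Then P(5) = 88.

88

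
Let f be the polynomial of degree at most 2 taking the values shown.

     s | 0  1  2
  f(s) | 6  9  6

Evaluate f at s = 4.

-18

Forward differences of the values at s = 0, 1, 2:
  f  : 6  9  6
  Δ  : 3  -3
  Δ^2: -6
The second differences are constant, confirming degree 2.
Interpolating (Newton forward form) and evaluating at s = 4 gives f(4) = -18.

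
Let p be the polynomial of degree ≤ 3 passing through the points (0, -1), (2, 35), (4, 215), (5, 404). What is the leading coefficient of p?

3

Write p(x) = ax^3 + bx^2 + cx + d. Substituting each data point gives a linear system:
  d = -1
  8a + 4b + 2c + d = 35
  64a + 16b + 4c + d = 215
  125a + 25b + 5c + d = 404
Solving the system yields a = 3, b = 0, c = 6, d = -1.
So p(x) = 3x^3 + 6x - 1.
The leading coefficient is 3.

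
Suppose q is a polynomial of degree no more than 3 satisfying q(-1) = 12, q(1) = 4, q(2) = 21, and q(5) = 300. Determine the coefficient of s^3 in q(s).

2

Write q(s) = as^3 + bs^2 + cs + d. Substituting each data point gives a linear system:
  -a + b - c + d = 12
  a + b + c + d = 4
  8a + 4b + 2c + d = 21
  125a + 25b + 5c + d = 300
Solving the system yields a = 2, b = 3, c = -6, d = 5.
So q(s) = 2s^3 + 3s^2 - 6s + 5.
The leading coefficient is 2.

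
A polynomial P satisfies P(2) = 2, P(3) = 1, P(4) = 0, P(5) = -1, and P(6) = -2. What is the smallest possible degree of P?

Forward differences of the values at t = 2, 3, 4, 5, 6:
  P  : 2  1  0  -1  -2
  Δ  : -1  -1  -1  -1
  Δ^2: 0  0  0
  Δ^3: 0  0
  Δ^4: 0
The first differences are constant (-1) and nonzero, while all higher differences vanish, so the minimal degree is 1.

1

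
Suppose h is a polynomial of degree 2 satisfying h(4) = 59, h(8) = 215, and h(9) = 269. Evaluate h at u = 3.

Using the Lagrange interpolation formula with nodes 4, 8, 9:
  L_0(u) = (u - 8)(u - 9) / 20
  L_1(u) = (u - 4)(u - 9) / -4
  L_2(u) = (u - 4)(u - 8) / 5
Then h(u) = 59·L_0(u) + 215·L_1(u) + 269·L_2(u).
Expanding and collecting terms gives h(u) = 3u^2 + 3u - 1.
Evaluating at u = 3: h(3) = 35.

35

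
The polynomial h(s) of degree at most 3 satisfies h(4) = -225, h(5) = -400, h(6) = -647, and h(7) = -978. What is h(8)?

-1405

Forward differences of the values at s = 4, 5, 6, 7:
  h  : -225  -400  -647  -978
  Δ  : -175  -247  -331
  Δ^2: -72  -84
  Δ^3: -12
The third differences are constant, confirming degree 3.
Interpolating (Newton forward form) and evaluating at s = 8 gives h(8) = -1405.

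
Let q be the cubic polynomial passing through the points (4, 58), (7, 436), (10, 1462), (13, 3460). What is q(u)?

q(u) = 2u^3 - 6u^2 + 6u + 2

Using the Lagrange interpolation formula with nodes 4, 7, 10, 13:
  L_0(u) = (u - 7)(u - 10)(u - 13) / -162
  L_1(u) = (u - 4)(u - 10)(u - 13) / 54
  L_2(u) = (u - 4)(u - 7)(u - 13) / -54
  L_3(u) = (u - 4)(u - 7)(u - 10) / 162
Then q(u) = 58·L_0(u) + 436·L_1(u) + 1462·L_2(u) + 3460·L_3(u).
Expanding and collecting terms gives q(u) = 2u^3 - 6u^2 + 6u + 2.
Check: q(13) = 3460. ✓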